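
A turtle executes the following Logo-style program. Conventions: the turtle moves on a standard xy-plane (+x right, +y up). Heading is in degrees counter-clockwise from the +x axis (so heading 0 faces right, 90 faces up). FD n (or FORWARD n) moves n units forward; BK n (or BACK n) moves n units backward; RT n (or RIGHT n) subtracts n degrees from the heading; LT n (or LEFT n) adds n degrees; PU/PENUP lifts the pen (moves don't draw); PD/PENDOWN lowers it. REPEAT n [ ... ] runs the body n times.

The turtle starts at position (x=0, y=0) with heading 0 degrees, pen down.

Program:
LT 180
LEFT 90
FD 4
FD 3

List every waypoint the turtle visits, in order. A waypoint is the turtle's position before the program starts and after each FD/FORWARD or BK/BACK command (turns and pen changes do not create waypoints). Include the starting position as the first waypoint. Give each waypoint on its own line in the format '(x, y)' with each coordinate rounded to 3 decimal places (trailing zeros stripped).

Executing turtle program step by step:
Start: pos=(0,0), heading=0, pen down
LT 180: heading 0 -> 180
LT 90: heading 180 -> 270
FD 4: (0,0) -> (0,-4) [heading=270, draw]
FD 3: (0,-4) -> (0,-7) [heading=270, draw]
Final: pos=(0,-7), heading=270, 2 segment(s) drawn
Waypoints (3 total):
(0, 0)
(0, -4)
(0, -7)

Answer: (0, 0)
(0, -4)
(0, -7)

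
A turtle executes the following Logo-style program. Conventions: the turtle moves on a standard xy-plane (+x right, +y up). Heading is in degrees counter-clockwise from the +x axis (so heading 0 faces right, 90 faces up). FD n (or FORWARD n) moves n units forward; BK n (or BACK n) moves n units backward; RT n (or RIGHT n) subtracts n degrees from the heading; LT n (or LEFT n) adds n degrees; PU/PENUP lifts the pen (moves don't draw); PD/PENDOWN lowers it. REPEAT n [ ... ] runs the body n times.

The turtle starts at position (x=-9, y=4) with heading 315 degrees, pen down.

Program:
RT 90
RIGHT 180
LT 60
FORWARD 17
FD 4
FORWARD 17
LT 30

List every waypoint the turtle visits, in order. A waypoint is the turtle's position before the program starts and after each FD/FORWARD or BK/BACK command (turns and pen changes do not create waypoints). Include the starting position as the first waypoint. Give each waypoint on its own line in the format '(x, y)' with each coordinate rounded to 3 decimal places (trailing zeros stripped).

Answer: (-9, 4)
(-13.4, 20.421)
(-14.435, 24.284)
(-18.835, 40.705)

Derivation:
Executing turtle program step by step:
Start: pos=(-9,4), heading=315, pen down
RT 90: heading 315 -> 225
RT 180: heading 225 -> 45
LT 60: heading 45 -> 105
FD 17: (-9,4) -> (-13.4,20.421) [heading=105, draw]
FD 4: (-13.4,20.421) -> (-14.435,24.284) [heading=105, draw]
FD 17: (-14.435,24.284) -> (-18.835,40.705) [heading=105, draw]
LT 30: heading 105 -> 135
Final: pos=(-18.835,40.705), heading=135, 3 segment(s) drawn
Waypoints (4 total):
(-9, 4)
(-13.4, 20.421)
(-14.435, 24.284)
(-18.835, 40.705)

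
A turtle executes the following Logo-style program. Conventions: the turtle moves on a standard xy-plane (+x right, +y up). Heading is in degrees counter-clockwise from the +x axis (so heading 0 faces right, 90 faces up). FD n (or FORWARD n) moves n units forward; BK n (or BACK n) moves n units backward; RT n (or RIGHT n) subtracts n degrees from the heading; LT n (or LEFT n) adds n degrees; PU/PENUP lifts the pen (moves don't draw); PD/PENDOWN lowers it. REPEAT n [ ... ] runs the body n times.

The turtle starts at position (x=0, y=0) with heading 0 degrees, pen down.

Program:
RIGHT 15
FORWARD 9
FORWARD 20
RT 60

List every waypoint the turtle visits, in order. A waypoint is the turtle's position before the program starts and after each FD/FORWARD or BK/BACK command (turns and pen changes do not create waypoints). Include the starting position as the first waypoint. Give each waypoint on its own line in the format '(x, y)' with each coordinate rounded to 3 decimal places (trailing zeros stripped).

Executing turtle program step by step:
Start: pos=(0,0), heading=0, pen down
RT 15: heading 0 -> 345
FD 9: (0,0) -> (8.693,-2.329) [heading=345, draw]
FD 20: (8.693,-2.329) -> (28.012,-7.506) [heading=345, draw]
RT 60: heading 345 -> 285
Final: pos=(28.012,-7.506), heading=285, 2 segment(s) drawn
Waypoints (3 total):
(0, 0)
(8.693, -2.329)
(28.012, -7.506)

Answer: (0, 0)
(8.693, -2.329)
(28.012, -7.506)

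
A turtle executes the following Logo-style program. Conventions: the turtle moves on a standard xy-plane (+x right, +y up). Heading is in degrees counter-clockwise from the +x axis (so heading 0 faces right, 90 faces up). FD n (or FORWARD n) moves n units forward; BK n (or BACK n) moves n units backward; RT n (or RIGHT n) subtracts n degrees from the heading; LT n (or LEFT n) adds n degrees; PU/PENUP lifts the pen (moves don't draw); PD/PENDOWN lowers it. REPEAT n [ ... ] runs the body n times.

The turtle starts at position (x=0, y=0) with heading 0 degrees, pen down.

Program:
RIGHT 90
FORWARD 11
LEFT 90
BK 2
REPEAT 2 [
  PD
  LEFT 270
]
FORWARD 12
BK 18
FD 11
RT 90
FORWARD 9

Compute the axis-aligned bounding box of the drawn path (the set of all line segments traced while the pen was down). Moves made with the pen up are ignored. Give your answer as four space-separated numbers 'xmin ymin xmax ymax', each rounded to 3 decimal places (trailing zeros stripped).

Answer: -14 -11 4 0

Derivation:
Executing turtle program step by step:
Start: pos=(0,0), heading=0, pen down
RT 90: heading 0 -> 270
FD 11: (0,0) -> (0,-11) [heading=270, draw]
LT 90: heading 270 -> 0
BK 2: (0,-11) -> (-2,-11) [heading=0, draw]
REPEAT 2 [
  -- iteration 1/2 --
  PD: pen down
  LT 270: heading 0 -> 270
  -- iteration 2/2 --
  PD: pen down
  LT 270: heading 270 -> 180
]
FD 12: (-2,-11) -> (-14,-11) [heading=180, draw]
BK 18: (-14,-11) -> (4,-11) [heading=180, draw]
FD 11: (4,-11) -> (-7,-11) [heading=180, draw]
RT 90: heading 180 -> 90
FD 9: (-7,-11) -> (-7,-2) [heading=90, draw]
Final: pos=(-7,-2), heading=90, 6 segment(s) drawn

Segment endpoints: x in {-14, -7, -7, -2, 0, 0, 4}, y in {-11, -11, -11, -2, 0}
xmin=-14, ymin=-11, xmax=4, ymax=0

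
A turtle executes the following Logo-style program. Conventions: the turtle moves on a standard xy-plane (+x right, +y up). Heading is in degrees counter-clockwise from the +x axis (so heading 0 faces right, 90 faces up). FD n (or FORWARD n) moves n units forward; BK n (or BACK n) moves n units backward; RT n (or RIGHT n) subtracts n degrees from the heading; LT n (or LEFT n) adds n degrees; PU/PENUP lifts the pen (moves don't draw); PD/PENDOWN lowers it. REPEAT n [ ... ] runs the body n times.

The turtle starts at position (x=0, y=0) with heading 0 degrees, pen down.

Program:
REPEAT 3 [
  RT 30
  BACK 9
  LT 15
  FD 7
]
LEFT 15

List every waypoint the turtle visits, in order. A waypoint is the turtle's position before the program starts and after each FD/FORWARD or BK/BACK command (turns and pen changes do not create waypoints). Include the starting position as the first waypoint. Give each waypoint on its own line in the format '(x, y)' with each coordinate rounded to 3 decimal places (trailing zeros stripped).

Executing turtle program step by step:
Start: pos=(0,0), heading=0, pen down
REPEAT 3 [
  -- iteration 1/3 --
  RT 30: heading 0 -> 330
  BK 9: (0,0) -> (-7.794,4.5) [heading=330, draw]
  LT 15: heading 330 -> 345
  FD 7: (-7.794,4.5) -> (-1.033,2.688) [heading=345, draw]
  -- iteration 2/3 --
  RT 30: heading 345 -> 315
  BK 9: (-1.033,2.688) -> (-7.397,9.052) [heading=315, draw]
  LT 15: heading 315 -> 330
  FD 7: (-7.397,9.052) -> (-1.335,5.552) [heading=330, draw]
  -- iteration 3/3 --
  RT 30: heading 330 -> 300
  BK 9: (-1.335,5.552) -> (-5.835,13.346) [heading=300, draw]
  LT 15: heading 300 -> 315
  FD 7: (-5.835,13.346) -> (-0.885,8.397) [heading=315, draw]
]
LT 15: heading 315 -> 330
Final: pos=(-0.885,8.397), heading=330, 6 segment(s) drawn
Waypoints (7 total):
(0, 0)
(-7.794, 4.5)
(-1.033, 2.688)
(-7.397, 9.052)
(-1.335, 5.552)
(-5.835, 13.346)
(-0.885, 8.397)

Answer: (0, 0)
(-7.794, 4.5)
(-1.033, 2.688)
(-7.397, 9.052)
(-1.335, 5.552)
(-5.835, 13.346)
(-0.885, 8.397)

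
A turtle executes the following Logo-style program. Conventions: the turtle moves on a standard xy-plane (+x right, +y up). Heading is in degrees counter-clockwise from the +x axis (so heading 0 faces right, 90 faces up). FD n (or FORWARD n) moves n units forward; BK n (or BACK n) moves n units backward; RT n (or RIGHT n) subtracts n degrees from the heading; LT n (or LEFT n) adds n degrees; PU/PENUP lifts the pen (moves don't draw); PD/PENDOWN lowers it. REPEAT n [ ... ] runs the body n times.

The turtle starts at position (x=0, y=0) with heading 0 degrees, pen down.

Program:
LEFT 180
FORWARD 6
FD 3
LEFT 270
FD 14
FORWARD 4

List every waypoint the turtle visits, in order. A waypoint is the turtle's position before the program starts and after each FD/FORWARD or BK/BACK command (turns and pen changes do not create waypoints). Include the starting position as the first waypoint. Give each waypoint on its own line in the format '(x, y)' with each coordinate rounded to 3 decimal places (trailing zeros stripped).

Executing turtle program step by step:
Start: pos=(0,0), heading=0, pen down
LT 180: heading 0 -> 180
FD 6: (0,0) -> (-6,0) [heading=180, draw]
FD 3: (-6,0) -> (-9,0) [heading=180, draw]
LT 270: heading 180 -> 90
FD 14: (-9,0) -> (-9,14) [heading=90, draw]
FD 4: (-9,14) -> (-9,18) [heading=90, draw]
Final: pos=(-9,18), heading=90, 4 segment(s) drawn
Waypoints (5 total):
(0, 0)
(-6, 0)
(-9, 0)
(-9, 14)
(-9, 18)

Answer: (0, 0)
(-6, 0)
(-9, 0)
(-9, 14)
(-9, 18)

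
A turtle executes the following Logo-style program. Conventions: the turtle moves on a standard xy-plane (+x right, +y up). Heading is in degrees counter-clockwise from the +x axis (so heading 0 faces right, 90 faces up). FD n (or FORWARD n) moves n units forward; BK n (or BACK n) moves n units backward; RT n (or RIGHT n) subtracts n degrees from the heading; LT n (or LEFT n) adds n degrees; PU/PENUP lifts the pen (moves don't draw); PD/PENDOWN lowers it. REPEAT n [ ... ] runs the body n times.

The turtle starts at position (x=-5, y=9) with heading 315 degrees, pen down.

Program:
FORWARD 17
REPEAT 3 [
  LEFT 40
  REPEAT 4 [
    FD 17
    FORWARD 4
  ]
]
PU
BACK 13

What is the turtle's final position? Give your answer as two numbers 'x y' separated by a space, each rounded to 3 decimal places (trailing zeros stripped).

Executing turtle program step by step:
Start: pos=(-5,9), heading=315, pen down
FD 17: (-5,9) -> (7.021,-3.021) [heading=315, draw]
REPEAT 3 [
  -- iteration 1/3 --
  LT 40: heading 315 -> 355
  REPEAT 4 [
    -- iteration 1/4 --
    FD 17: (7.021,-3.021) -> (23.956,-4.502) [heading=355, draw]
    FD 4: (23.956,-4.502) -> (27.941,-4.851) [heading=355, draw]
    -- iteration 2/4 --
    FD 17: (27.941,-4.851) -> (44.876,-6.333) [heading=355, draw]
    FD 4: (44.876,-6.333) -> (48.861,-6.681) [heading=355, draw]
    -- iteration 3/4 --
    FD 17: (48.861,-6.681) -> (65.796,-8.163) [heading=355, draw]
    FD 4: (65.796,-8.163) -> (69.781,-8.512) [heading=355, draw]
    -- iteration 4/4 --
    FD 17: (69.781,-8.512) -> (86.716,-9.993) [heading=355, draw]
    FD 4: (86.716,-9.993) -> (90.701,-10.342) [heading=355, draw]
  ]
  -- iteration 2/3 --
  LT 40: heading 355 -> 35
  REPEAT 4 [
    -- iteration 1/4 --
    FD 17: (90.701,-10.342) -> (104.627,-0.591) [heading=35, draw]
    FD 4: (104.627,-0.591) -> (107.903,1.703) [heading=35, draw]
    -- iteration 2/4 --
    FD 17: (107.903,1.703) -> (121.829,11.454) [heading=35, draw]
    FD 4: (121.829,11.454) -> (125.106,13.748) [heading=35, draw]
    -- iteration 3/4 --
    FD 17: (125.106,13.748) -> (139.031,23.499) [heading=35, draw]
    FD 4: (139.031,23.499) -> (142.308,25.793) [heading=35, draw]
    -- iteration 4/4 --
    FD 17: (142.308,25.793) -> (156.233,35.544) [heading=35, draw]
    FD 4: (156.233,35.544) -> (159.51,37.839) [heading=35, draw]
  ]
  -- iteration 3/3 --
  LT 40: heading 35 -> 75
  REPEAT 4 [
    -- iteration 1/4 --
    FD 17: (159.51,37.839) -> (163.91,54.259) [heading=75, draw]
    FD 4: (163.91,54.259) -> (164.945,58.123) [heading=75, draw]
    -- iteration 2/4 --
    FD 17: (164.945,58.123) -> (169.345,74.544) [heading=75, draw]
    FD 4: (169.345,74.544) -> (170.38,78.407) [heading=75, draw]
    -- iteration 3/4 --
    FD 17: (170.38,78.407) -> (174.78,94.828) [heading=75, draw]
    FD 4: (174.78,94.828) -> (175.816,98.692) [heading=75, draw]
    -- iteration 4/4 --
    FD 17: (175.816,98.692) -> (180.215,115.113) [heading=75, draw]
    FD 4: (180.215,115.113) -> (181.251,118.976) [heading=75, draw]
  ]
]
PU: pen up
BK 13: (181.251,118.976) -> (177.886,106.419) [heading=75, move]
Final: pos=(177.886,106.419), heading=75, 25 segment(s) drawn

Answer: 177.886 106.419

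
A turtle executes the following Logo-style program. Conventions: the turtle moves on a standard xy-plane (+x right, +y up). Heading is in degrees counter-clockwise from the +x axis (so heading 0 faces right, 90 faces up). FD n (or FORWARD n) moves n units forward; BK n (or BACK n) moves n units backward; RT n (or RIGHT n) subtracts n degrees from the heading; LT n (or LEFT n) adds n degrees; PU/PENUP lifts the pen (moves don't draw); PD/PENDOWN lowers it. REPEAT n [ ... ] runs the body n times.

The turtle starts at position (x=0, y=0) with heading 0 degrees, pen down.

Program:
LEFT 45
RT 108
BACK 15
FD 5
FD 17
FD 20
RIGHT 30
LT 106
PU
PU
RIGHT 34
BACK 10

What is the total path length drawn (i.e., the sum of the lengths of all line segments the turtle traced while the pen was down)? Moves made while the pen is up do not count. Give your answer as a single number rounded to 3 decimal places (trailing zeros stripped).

Executing turtle program step by step:
Start: pos=(0,0), heading=0, pen down
LT 45: heading 0 -> 45
RT 108: heading 45 -> 297
BK 15: (0,0) -> (-6.81,13.365) [heading=297, draw]
FD 5: (-6.81,13.365) -> (-4.54,8.91) [heading=297, draw]
FD 17: (-4.54,8.91) -> (3.178,-6.237) [heading=297, draw]
FD 20: (3.178,-6.237) -> (12.258,-24.057) [heading=297, draw]
RT 30: heading 297 -> 267
LT 106: heading 267 -> 13
PU: pen up
PU: pen up
RT 34: heading 13 -> 339
BK 10: (12.258,-24.057) -> (2.922,-20.473) [heading=339, move]
Final: pos=(2.922,-20.473), heading=339, 4 segment(s) drawn

Segment lengths:
  seg 1: (0,0) -> (-6.81,13.365), length = 15
  seg 2: (-6.81,13.365) -> (-4.54,8.91), length = 5
  seg 3: (-4.54,8.91) -> (3.178,-6.237), length = 17
  seg 4: (3.178,-6.237) -> (12.258,-24.057), length = 20
Total = 57

Answer: 57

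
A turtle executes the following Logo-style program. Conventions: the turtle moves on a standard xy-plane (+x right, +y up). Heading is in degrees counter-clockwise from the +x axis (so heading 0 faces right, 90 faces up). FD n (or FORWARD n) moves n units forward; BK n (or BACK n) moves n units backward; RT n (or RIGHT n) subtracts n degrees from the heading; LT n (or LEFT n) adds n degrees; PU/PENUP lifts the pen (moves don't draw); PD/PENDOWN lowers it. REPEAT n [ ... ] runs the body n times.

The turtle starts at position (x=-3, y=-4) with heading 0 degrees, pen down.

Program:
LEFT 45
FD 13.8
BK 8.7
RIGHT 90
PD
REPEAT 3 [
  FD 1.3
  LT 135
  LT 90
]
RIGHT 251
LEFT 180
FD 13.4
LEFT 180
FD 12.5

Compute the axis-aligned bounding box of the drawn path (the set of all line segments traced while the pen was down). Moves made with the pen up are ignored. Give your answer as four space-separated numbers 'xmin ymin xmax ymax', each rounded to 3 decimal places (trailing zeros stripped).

Executing turtle program step by step:
Start: pos=(-3,-4), heading=0, pen down
LT 45: heading 0 -> 45
FD 13.8: (-3,-4) -> (6.758,5.758) [heading=45, draw]
BK 8.7: (6.758,5.758) -> (0.606,-0.394) [heading=45, draw]
RT 90: heading 45 -> 315
PD: pen down
REPEAT 3 [
  -- iteration 1/3 --
  FD 1.3: (0.606,-0.394) -> (1.525,-1.313) [heading=315, draw]
  LT 135: heading 315 -> 90
  LT 90: heading 90 -> 180
  -- iteration 2/3 --
  FD 1.3: (1.525,-1.313) -> (0.225,-1.313) [heading=180, draw]
  LT 135: heading 180 -> 315
  LT 90: heading 315 -> 45
  -- iteration 3/3 --
  FD 1.3: (0.225,-1.313) -> (1.145,-0.394) [heading=45, draw]
  LT 135: heading 45 -> 180
  LT 90: heading 180 -> 270
]
RT 251: heading 270 -> 19
LT 180: heading 19 -> 199
FD 13.4: (1.145,-0.394) -> (-11.525,-4.756) [heading=199, draw]
LT 180: heading 199 -> 19
FD 12.5: (-11.525,-4.756) -> (0.294,-0.687) [heading=19, draw]
Final: pos=(0.294,-0.687), heading=19, 7 segment(s) drawn

Segment endpoints: x in {-11.525, -3, 0.225, 0.294, 0.606, 1.145, 1.525, 6.758}, y in {-4.756, -4, -1.313, -1.313, -0.687, -0.394, -0.394, 5.758}
xmin=-11.525, ymin=-4.756, xmax=6.758, ymax=5.758

Answer: -11.525 -4.756 6.758 5.758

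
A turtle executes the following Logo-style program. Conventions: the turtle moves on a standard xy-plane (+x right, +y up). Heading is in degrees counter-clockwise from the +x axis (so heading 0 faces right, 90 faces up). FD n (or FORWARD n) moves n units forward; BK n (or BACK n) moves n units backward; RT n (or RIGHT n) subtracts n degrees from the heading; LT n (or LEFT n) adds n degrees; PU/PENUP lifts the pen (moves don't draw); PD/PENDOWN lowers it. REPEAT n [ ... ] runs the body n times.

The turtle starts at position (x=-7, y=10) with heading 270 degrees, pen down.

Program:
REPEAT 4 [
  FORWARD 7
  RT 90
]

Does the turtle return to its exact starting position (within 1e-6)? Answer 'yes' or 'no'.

Answer: yes

Derivation:
Executing turtle program step by step:
Start: pos=(-7,10), heading=270, pen down
REPEAT 4 [
  -- iteration 1/4 --
  FD 7: (-7,10) -> (-7,3) [heading=270, draw]
  RT 90: heading 270 -> 180
  -- iteration 2/4 --
  FD 7: (-7,3) -> (-14,3) [heading=180, draw]
  RT 90: heading 180 -> 90
  -- iteration 3/4 --
  FD 7: (-14,3) -> (-14,10) [heading=90, draw]
  RT 90: heading 90 -> 0
  -- iteration 4/4 --
  FD 7: (-14,10) -> (-7,10) [heading=0, draw]
  RT 90: heading 0 -> 270
]
Final: pos=(-7,10), heading=270, 4 segment(s) drawn

Start position: (-7, 10)
Final position: (-7, 10)
Distance = 0; < 1e-6 -> CLOSED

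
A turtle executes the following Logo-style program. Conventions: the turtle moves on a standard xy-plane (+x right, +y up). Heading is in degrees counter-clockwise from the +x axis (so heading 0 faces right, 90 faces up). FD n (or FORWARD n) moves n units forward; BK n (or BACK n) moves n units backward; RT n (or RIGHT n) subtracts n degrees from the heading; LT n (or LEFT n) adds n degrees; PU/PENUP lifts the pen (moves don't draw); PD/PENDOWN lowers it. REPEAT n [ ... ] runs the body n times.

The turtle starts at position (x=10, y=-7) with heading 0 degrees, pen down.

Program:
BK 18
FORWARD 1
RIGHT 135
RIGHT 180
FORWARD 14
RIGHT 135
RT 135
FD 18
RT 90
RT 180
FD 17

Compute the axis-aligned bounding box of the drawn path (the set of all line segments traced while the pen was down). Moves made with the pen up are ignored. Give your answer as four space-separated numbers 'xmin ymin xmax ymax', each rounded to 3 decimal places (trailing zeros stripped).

Answer: -21.849 -7 10 15.627

Derivation:
Executing turtle program step by step:
Start: pos=(10,-7), heading=0, pen down
BK 18: (10,-7) -> (-8,-7) [heading=0, draw]
FD 1: (-8,-7) -> (-7,-7) [heading=0, draw]
RT 135: heading 0 -> 225
RT 180: heading 225 -> 45
FD 14: (-7,-7) -> (2.899,2.899) [heading=45, draw]
RT 135: heading 45 -> 270
RT 135: heading 270 -> 135
FD 18: (2.899,2.899) -> (-9.828,15.627) [heading=135, draw]
RT 90: heading 135 -> 45
RT 180: heading 45 -> 225
FD 17: (-9.828,15.627) -> (-21.849,3.607) [heading=225, draw]
Final: pos=(-21.849,3.607), heading=225, 5 segment(s) drawn

Segment endpoints: x in {-21.849, -9.828, -8, -7, 2.899, 10}, y in {-7, 2.899, 3.607, 15.627}
xmin=-21.849, ymin=-7, xmax=10, ymax=15.627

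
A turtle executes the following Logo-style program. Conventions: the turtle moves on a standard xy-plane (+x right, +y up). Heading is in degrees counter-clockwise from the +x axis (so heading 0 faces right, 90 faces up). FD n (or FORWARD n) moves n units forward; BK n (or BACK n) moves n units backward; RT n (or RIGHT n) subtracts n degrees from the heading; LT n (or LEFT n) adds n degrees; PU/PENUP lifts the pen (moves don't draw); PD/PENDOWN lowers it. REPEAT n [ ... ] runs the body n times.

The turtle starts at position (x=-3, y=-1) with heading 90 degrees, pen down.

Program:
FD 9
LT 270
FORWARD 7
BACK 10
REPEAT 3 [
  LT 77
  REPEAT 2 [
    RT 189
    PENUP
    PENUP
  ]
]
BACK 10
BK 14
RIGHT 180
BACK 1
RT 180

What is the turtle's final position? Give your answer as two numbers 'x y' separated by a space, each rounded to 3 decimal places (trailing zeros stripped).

Answer: 16.968 6.796

Derivation:
Executing turtle program step by step:
Start: pos=(-3,-1), heading=90, pen down
FD 9: (-3,-1) -> (-3,8) [heading=90, draw]
LT 270: heading 90 -> 0
FD 7: (-3,8) -> (4,8) [heading=0, draw]
BK 10: (4,8) -> (-6,8) [heading=0, draw]
REPEAT 3 [
  -- iteration 1/3 --
  LT 77: heading 0 -> 77
  REPEAT 2 [
    -- iteration 1/2 --
    RT 189: heading 77 -> 248
    PU: pen up
    PU: pen up
    -- iteration 2/2 --
    RT 189: heading 248 -> 59
    PU: pen up
    PU: pen up
  ]
  -- iteration 2/3 --
  LT 77: heading 59 -> 136
  REPEAT 2 [
    -- iteration 1/2 --
    RT 189: heading 136 -> 307
    PU: pen up
    PU: pen up
    -- iteration 2/2 --
    RT 189: heading 307 -> 118
    PU: pen up
    PU: pen up
  ]
  -- iteration 3/3 --
  LT 77: heading 118 -> 195
  REPEAT 2 [
    -- iteration 1/2 --
    RT 189: heading 195 -> 6
    PU: pen up
    PU: pen up
    -- iteration 2/2 --
    RT 189: heading 6 -> 177
    PU: pen up
    PU: pen up
  ]
]
BK 10: (-6,8) -> (3.986,7.477) [heading=177, move]
BK 14: (3.986,7.477) -> (17.967,6.744) [heading=177, move]
RT 180: heading 177 -> 357
BK 1: (17.967,6.744) -> (16.968,6.796) [heading=357, move]
RT 180: heading 357 -> 177
Final: pos=(16.968,6.796), heading=177, 3 segment(s) drawn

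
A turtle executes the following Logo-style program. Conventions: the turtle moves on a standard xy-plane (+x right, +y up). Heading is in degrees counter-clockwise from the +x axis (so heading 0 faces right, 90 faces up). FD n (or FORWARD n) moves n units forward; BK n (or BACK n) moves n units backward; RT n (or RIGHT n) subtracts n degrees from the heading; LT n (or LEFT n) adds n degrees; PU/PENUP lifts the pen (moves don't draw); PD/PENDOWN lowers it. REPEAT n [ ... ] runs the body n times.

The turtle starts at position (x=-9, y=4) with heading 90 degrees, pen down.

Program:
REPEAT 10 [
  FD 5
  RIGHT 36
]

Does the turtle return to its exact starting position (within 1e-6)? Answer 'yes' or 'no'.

Executing turtle program step by step:
Start: pos=(-9,4), heading=90, pen down
REPEAT 10 [
  -- iteration 1/10 --
  FD 5: (-9,4) -> (-9,9) [heading=90, draw]
  RT 36: heading 90 -> 54
  -- iteration 2/10 --
  FD 5: (-9,9) -> (-6.061,13.045) [heading=54, draw]
  RT 36: heading 54 -> 18
  -- iteration 3/10 --
  FD 5: (-6.061,13.045) -> (-1.306,14.59) [heading=18, draw]
  RT 36: heading 18 -> 342
  -- iteration 4/10 --
  FD 5: (-1.306,14.59) -> (3.449,13.045) [heading=342, draw]
  RT 36: heading 342 -> 306
  -- iteration 5/10 --
  FD 5: (3.449,13.045) -> (6.388,9) [heading=306, draw]
  RT 36: heading 306 -> 270
  -- iteration 6/10 --
  FD 5: (6.388,9) -> (6.388,4) [heading=270, draw]
  RT 36: heading 270 -> 234
  -- iteration 7/10 --
  FD 5: (6.388,4) -> (3.449,-0.045) [heading=234, draw]
  RT 36: heading 234 -> 198
  -- iteration 8/10 --
  FD 5: (3.449,-0.045) -> (-1.306,-1.59) [heading=198, draw]
  RT 36: heading 198 -> 162
  -- iteration 9/10 --
  FD 5: (-1.306,-1.59) -> (-6.061,-0.045) [heading=162, draw]
  RT 36: heading 162 -> 126
  -- iteration 10/10 --
  FD 5: (-6.061,-0.045) -> (-9,4) [heading=126, draw]
  RT 36: heading 126 -> 90
]
Final: pos=(-9,4), heading=90, 10 segment(s) drawn

Start position: (-9, 4)
Final position: (-9, 4)
Distance = 0; < 1e-6 -> CLOSED

Answer: yes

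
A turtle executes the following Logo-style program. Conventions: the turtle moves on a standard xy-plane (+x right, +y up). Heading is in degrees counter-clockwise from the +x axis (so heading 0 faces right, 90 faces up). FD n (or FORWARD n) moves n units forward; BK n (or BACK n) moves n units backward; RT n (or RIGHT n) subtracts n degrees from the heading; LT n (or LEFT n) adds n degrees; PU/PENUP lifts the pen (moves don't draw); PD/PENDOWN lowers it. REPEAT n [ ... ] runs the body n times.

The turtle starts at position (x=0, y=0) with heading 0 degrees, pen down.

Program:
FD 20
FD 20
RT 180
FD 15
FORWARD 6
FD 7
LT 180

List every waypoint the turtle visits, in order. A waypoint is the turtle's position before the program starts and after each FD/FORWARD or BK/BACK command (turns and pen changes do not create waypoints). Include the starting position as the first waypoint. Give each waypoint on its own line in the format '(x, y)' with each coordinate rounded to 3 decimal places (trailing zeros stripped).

Answer: (0, 0)
(20, 0)
(40, 0)
(25, 0)
(19, 0)
(12, 0)

Derivation:
Executing turtle program step by step:
Start: pos=(0,0), heading=0, pen down
FD 20: (0,0) -> (20,0) [heading=0, draw]
FD 20: (20,0) -> (40,0) [heading=0, draw]
RT 180: heading 0 -> 180
FD 15: (40,0) -> (25,0) [heading=180, draw]
FD 6: (25,0) -> (19,0) [heading=180, draw]
FD 7: (19,0) -> (12,0) [heading=180, draw]
LT 180: heading 180 -> 0
Final: pos=(12,0), heading=0, 5 segment(s) drawn
Waypoints (6 total):
(0, 0)
(20, 0)
(40, 0)
(25, 0)
(19, 0)
(12, 0)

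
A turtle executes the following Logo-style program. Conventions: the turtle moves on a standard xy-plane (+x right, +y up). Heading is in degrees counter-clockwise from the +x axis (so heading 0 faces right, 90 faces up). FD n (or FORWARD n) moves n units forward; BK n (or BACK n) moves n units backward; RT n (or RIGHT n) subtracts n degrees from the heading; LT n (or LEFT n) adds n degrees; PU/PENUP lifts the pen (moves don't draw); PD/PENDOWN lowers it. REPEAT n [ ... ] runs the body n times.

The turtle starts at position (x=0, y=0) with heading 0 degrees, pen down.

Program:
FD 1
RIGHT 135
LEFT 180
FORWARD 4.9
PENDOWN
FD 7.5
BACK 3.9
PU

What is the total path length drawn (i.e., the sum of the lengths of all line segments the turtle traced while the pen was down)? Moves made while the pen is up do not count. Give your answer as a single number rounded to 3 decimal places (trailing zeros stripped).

Executing turtle program step by step:
Start: pos=(0,0), heading=0, pen down
FD 1: (0,0) -> (1,0) [heading=0, draw]
RT 135: heading 0 -> 225
LT 180: heading 225 -> 45
FD 4.9: (1,0) -> (4.465,3.465) [heading=45, draw]
PD: pen down
FD 7.5: (4.465,3.465) -> (9.768,8.768) [heading=45, draw]
BK 3.9: (9.768,8.768) -> (7.01,6.01) [heading=45, draw]
PU: pen up
Final: pos=(7.01,6.01), heading=45, 4 segment(s) drawn

Segment lengths:
  seg 1: (0,0) -> (1,0), length = 1
  seg 2: (1,0) -> (4.465,3.465), length = 4.9
  seg 3: (4.465,3.465) -> (9.768,8.768), length = 7.5
  seg 4: (9.768,8.768) -> (7.01,6.01), length = 3.9
Total = 17.3

Answer: 17.3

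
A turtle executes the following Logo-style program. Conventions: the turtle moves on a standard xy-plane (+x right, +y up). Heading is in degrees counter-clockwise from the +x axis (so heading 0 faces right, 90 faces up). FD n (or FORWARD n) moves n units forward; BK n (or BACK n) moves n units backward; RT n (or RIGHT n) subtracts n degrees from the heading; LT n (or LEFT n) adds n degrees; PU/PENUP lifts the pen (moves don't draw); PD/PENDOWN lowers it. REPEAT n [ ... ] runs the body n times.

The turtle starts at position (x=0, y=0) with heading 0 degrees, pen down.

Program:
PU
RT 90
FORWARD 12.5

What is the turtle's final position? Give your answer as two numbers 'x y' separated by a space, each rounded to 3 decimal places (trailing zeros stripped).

Executing turtle program step by step:
Start: pos=(0,0), heading=0, pen down
PU: pen up
RT 90: heading 0 -> 270
FD 12.5: (0,0) -> (0,-12.5) [heading=270, move]
Final: pos=(0,-12.5), heading=270, 0 segment(s) drawn

Answer: 0 -12.5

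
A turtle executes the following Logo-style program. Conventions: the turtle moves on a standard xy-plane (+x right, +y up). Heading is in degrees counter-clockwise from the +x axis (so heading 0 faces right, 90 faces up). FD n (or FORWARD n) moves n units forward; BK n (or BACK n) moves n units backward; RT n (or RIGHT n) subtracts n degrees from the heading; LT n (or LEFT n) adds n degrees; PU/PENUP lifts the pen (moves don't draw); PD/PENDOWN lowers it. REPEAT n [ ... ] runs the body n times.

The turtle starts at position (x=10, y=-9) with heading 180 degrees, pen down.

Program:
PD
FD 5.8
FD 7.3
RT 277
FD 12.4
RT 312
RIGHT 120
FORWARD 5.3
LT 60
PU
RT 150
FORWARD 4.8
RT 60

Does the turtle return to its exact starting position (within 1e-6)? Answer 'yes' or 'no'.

Executing turtle program step by step:
Start: pos=(10,-9), heading=180, pen down
PD: pen down
FD 5.8: (10,-9) -> (4.2,-9) [heading=180, draw]
FD 7.3: (4.2,-9) -> (-3.1,-9) [heading=180, draw]
RT 277: heading 180 -> 263
FD 12.4: (-3.1,-9) -> (-4.611,-21.308) [heading=263, draw]
RT 312: heading 263 -> 311
RT 120: heading 311 -> 191
FD 5.3: (-4.611,-21.308) -> (-9.814,-22.319) [heading=191, draw]
LT 60: heading 191 -> 251
PU: pen up
RT 150: heading 251 -> 101
FD 4.8: (-9.814,-22.319) -> (-10.73,-17.607) [heading=101, move]
RT 60: heading 101 -> 41
Final: pos=(-10.73,-17.607), heading=41, 4 segment(s) drawn

Start position: (10, -9)
Final position: (-10.73, -17.607)
Distance = 22.446; >= 1e-6 -> NOT closed

Answer: no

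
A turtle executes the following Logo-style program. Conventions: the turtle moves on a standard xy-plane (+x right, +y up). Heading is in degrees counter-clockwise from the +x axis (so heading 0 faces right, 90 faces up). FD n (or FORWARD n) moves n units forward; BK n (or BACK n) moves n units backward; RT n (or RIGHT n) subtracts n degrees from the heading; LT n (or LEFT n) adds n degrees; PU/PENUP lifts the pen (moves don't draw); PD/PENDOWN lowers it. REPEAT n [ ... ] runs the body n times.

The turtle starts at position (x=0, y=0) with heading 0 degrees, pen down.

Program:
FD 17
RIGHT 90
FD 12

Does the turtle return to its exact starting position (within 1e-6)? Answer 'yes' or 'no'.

Answer: no

Derivation:
Executing turtle program step by step:
Start: pos=(0,0), heading=0, pen down
FD 17: (0,0) -> (17,0) [heading=0, draw]
RT 90: heading 0 -> 270
FD 12: (17,0) -> (17,-12) [heading=270, draw]
Final: pos=(17,-12), heading=270, 2 segment(s) drawn

Start position: (0, 0)
Final position: (17, -12)
Distance = 20.809; >= 1e-6 -> NOT closed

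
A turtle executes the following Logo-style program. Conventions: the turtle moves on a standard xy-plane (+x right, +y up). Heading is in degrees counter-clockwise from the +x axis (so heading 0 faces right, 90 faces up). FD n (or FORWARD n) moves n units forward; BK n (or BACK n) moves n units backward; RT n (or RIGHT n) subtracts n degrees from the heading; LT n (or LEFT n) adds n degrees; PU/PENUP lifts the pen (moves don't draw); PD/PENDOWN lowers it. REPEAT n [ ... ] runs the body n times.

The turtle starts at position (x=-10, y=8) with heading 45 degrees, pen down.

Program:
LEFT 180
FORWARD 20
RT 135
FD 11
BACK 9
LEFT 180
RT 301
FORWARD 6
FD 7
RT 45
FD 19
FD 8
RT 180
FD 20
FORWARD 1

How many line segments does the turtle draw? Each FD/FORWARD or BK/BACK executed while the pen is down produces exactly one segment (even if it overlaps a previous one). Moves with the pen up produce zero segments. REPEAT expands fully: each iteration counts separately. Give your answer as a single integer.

Answer: 9

Derivation:
Executing turtle program step by step:
Start: pos=(-10,8), heading=45, pen down
LT 180: heading 45 -> 225
FD 20: (-10,8) -> (-24.142,-6.142) [heading=225, draw]
RT 135: heading 225 -> 90
FD 11: (-24.142,-6.142) -> (-24.142,4.858) [heading=90, draw]
BK 9: (-24.142,4.858) -> (-24.142,-4.142) [heading=90, draw]
LT 180: heading 90 -> 270
RT 301: heading 270 -> 329
FD 6: (-24.142,-4.142) -> (-18.999,-7.232) [heading=329, draw]
FD 7: (-18.999,-7.232) -> (-12.999,-10.838) [heading=329, draw]
RT 45: heading 329 -> 284
FD 19: (-12.999,-10.838) -> (-8.402,-29.273) [heading=284, draw]
FD 8: (-8.402,-29.273) -> (-6.467,-37.036) [heading=284, draw]
RT 180: heading 284 -> 104
FD 20: (-6.467,-37.036) -> (-11.306,-17.63) [heading=104, draw]
FD 1: (-11.306,-17.63) -> (-11.547,-16.659) [heading=104, draw]
Final: pos=(-11.547,-16.659), heading=104, 9 segment(s) drawn
Segments drawn: 9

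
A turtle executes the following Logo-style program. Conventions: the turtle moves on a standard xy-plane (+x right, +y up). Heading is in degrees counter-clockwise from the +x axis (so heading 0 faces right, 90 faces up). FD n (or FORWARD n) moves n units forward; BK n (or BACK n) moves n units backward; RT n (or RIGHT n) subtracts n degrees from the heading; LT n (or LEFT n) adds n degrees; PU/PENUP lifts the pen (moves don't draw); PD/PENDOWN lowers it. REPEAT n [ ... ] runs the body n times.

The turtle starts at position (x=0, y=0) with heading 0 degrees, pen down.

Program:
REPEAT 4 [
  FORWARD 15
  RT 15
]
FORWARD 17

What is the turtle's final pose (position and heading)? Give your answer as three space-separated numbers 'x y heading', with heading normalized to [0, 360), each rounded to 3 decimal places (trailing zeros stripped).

Answer: 61.586 -36.711 300

Derivation:
Executing turtle program step by step:
Start: pos=(0,0), heading=0, pen down
REPEAT 4 [
  -- iteration 1/4 --
  FD 15: (0,0) -> (15,0) [heading=0, draw]
  RT 15: heading 0 -> 345
  -- iteration 2/4 --
  FD 15: (15,0) -> (29.489,-3.882) [heading=345, draw]
  RT 15: heading 345 -> 330
  -- iteration 3/4 --
  FD 15: (29.489,-3.882) -> (42.479,-11.382) [heading=330, draw]
  RT 15: heading 330 -> 315
  -- iteration 4/4 --
  FD 15: (42.479,-11.382) -> (53.086,-21.989) [heading=315, draw]
  RT 15: heading 315 -> 300
]
FD 17: (53.086,-21.989) -> (61.586,-36.711) [heading=300, draw]
Final: pos=(61.586,-36.711), heading=300, 5 segment(s) drawn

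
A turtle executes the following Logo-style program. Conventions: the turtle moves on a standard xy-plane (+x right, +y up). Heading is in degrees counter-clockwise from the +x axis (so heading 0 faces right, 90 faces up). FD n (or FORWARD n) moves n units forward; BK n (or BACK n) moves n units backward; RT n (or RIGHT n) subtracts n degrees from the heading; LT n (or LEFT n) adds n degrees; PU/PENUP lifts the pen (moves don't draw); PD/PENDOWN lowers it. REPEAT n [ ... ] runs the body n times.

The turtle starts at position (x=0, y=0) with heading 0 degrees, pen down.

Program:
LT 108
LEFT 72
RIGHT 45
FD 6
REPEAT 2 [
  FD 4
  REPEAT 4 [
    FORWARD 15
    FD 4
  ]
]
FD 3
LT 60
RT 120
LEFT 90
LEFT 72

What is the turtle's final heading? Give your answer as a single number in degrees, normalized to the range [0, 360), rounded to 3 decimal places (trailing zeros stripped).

Answer: 237

Derivation:
Executing turtle program step by step:
Start: pos=(0,0), heading=0, pen down
LT 108: heading 0 -> 108
LT 72: heading 108 -> 180
RT 45: heading 180 -> 135
FD 6: (0,0) -> (-4.243,4.243) [heading=135, draw]
REPEAT 2 [
  -- iteration 1/2 --
  FD 4: (-4.243,4.243) -> (-7.071,7.071) [heading=135, draw]
  REPEAT 4 [
    -- iteration 1/4 --
    FD 15: (-7.071,7.071) -> (-17.678,17.678) [heading=135, draw]
    FD 4: (-17.678,17.678) -> (-20.506,20.506) [heading=135, draw]
    -- iteration 2/4 --
    FD 15: (-20.506,20.506) -> (-31.113,31.113) [heading=135, draw]
    FD 4: (-31.113,31.113) -> (-33.941,33.941) [heading=135, draw]
    -- iteration 3/4 --
    FD 15: (-33.941,33.941) -> (-44.548,44.548) [heading=135, draw]
    FD 4: (-44.548,44.548) -> (-47.376,47.376) [heading=135, draw]
    -- iteration 4/4 --
    FD 15: (-47.376,47.376) -> (-57.983,57.983) [heading=135, draw]
    FD 4: (-57.983,57.983) -> (-60.811,60.811) [heading=135, draw]
  ]
  -- iteration 2/2 --
  FD 4: (-60.811,60.811) -> (-63.64,63.64) [heading=135, draw]
  REPEAT 4 [
    -- iteration 1/4 --
    FD 15: (-63.64,63.64) -> (-74.246,74.246) [heading=135, draw]
    FD 4: (-74.246,74.246) -> (-77.075,77.075) [heading=135, draw]
    -- iteration 2/4 --
    FD 15: (-77.075,77.075) -> (-87.681,87.681) [heading=135, draw]
    FD 4: (-87.681,87.681) -> (-90.51,90.51) [heading=135, draw]
    -- iteration 3/4 --
    FD 15: (-90.51,90.51) -> (-101.116,101.116) [heading=135, draw]
    FD 4: (-101.116,101.116) -> (-103.945,103.945) [heading=135, draw]
    -- iteration 4/4 --
    FD 15: (-103.945,103.945) -> (-114.551,114.551) [heading=135, draw]
    FD 4: (-114.551,114.551) -> (-117.38,117.38) [heading=135, draw]
  ]
]
FD 3: (-117.38,117.38) -> (-119.501,119.501) [heading=135, draw]
LT 60: heading 135 -> 195
RT 120: heading 195 -> 75
LT 90: heading 75 -> 165
LT 72: heading 165 -> 237
Final: pos=(-119.501,119.501), heading=237, 20 segment(s) drawn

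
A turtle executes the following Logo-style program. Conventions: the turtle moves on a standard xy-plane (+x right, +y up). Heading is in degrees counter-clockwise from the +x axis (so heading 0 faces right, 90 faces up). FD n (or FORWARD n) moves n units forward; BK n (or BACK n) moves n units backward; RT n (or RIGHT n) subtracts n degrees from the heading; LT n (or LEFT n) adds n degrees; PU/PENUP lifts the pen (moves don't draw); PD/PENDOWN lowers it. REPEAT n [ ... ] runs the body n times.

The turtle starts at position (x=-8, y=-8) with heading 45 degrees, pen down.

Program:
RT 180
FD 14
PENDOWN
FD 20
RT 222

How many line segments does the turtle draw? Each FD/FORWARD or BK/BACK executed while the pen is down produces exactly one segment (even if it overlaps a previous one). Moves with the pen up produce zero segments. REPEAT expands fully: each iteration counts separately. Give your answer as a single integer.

Executing turtle program step by step:
Start: pos=(-8,-8), heading=45, pen down
RT 180: heading 45 -> 225
FD 14: (-8,-8) -> (-17.899,-17.899) [heading=225, draw]
PD: pen down
FD 20: (-17.899,-17.899) -> (-32.042,-32.042) [heading=225, draw]
RT 222: heading 225 -> 3
Final: pos=(-32.042,-32.042), heading=3, 2 segment(s) drawn
Segments drawn: 2

Answer: 2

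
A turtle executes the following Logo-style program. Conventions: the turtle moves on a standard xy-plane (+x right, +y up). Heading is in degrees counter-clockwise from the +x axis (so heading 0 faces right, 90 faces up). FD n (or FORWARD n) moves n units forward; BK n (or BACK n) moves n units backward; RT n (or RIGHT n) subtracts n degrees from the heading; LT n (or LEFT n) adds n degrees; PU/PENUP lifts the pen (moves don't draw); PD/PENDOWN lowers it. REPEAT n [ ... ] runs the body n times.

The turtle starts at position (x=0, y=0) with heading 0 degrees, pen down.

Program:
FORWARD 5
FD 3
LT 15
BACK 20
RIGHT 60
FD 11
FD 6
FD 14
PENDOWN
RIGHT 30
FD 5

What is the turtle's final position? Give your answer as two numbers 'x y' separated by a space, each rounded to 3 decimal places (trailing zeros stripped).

Answer: 11.896 -31.926

Derivation:
Executing turtle program step by step:
Start: pos=(0,0), heading=0, pen down
FD 5: (0,0) -> (5,0) [heading=0, draw]
FD 3: (5,0) -> (8,0) [heading=0, draw]
LT 15: heading 0 -> 15
BK 20: (8,0) -> (-11.319,-5.176) [heading=15, draw]
RT 60: heading 15 -> 315
FD 11: (-11.319,-5.176) -> (-3.54,-12.955) [heading=315, draw]
FD 6: (-3.54,-12.955) -> (0.702,-17.197) [heading=315, draw]
FD 14: (0.702,-17.197) -> (10.602,-27.097) [heading=315, draw]
PD: pen down
RT 30: heading 315 -> 285
FD 5: (10.602,-27.097) -> (11.896,-31.926) [heading=285, draw]
Final: pos=(11.896,-31.926), heading=285, 7 segment(s) drawn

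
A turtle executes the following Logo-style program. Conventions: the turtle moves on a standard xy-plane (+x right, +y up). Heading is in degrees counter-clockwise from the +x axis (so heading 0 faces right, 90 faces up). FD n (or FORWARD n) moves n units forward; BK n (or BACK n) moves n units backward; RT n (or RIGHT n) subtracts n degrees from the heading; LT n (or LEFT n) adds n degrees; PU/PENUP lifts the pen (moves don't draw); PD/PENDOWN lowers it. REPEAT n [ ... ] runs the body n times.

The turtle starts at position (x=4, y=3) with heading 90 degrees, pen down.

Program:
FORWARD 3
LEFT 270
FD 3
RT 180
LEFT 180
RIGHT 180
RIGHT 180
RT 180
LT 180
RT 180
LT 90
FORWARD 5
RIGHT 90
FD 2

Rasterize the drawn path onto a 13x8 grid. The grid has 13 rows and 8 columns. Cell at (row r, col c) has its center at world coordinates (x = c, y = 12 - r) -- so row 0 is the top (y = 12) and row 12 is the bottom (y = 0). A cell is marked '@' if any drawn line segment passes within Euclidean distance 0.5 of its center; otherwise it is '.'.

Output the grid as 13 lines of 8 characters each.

Segment 0: (4,3) -> (4,6)
Segment 1: (4,6) -> (7,6)
Segment 2: (7,6) -> (7,1)
Segment 3: (7,1) -> (5,1)

Answer: ........
........
........
........
........
........
....@@@@
....@..@
....@..@
....@..@
.......@
.....@@@
........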